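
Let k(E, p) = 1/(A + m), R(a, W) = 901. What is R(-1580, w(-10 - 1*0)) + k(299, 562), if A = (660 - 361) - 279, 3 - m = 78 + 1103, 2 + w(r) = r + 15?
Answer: 1043357/1158 ≈ 901.00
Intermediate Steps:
w(r) = 13 + r (w(r) = -2 + (r + 15) = -2 + (15 + r) = 13 + r)
m = -1178 (m = 3 - (78 + 1103) = 3 - 1*1181 = 3 - 1181 = -1178)
A = 20 (A = 299 - 279 = 20)
k(E, p) = -1/1158 (k(E, p) = 1/(20 - 1178) = 1/(-1158) = -1/1158)
R(-1580, w(-10 - 1*0)) + k(299, 562) = 901 - 1/1158 = 1043357/1158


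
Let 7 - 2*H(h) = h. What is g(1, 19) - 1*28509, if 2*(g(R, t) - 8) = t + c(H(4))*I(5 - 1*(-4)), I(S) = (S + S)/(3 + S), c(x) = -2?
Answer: -28493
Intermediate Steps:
H(h) = 7/2 - h/2
I(S) = 2*S/(3 + S) (I(S) = (2*S)/(3 + S) = 2*S/(3 + S))
g(R, t) = 13/2 + t/2 (g(R, t) = 8 + (t - 4*(5 - 1*(-4))/(3 + (5 - 1*(-4))))/2 = 8 + (t - 4*(5 + 4)/(3 + (5 + 4)))/2 = 8 + (t - 4*9/(3 + 9))/2 = 8 + (t - 4*9/12)/2 = 8 + (t - 2*3/2)/2 = 8 + (t - 3)/2 = 8 + (-3 + t)/2 = 8 + (-3/2 + t/2) = 13/2 + t/2)
g(1, 19) - 1*28509 = (13/2 + (1/2)*19) - 1*28509 = (13/2 + 19/2) - 28509 = 16 - 28509 = -28493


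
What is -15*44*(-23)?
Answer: 15180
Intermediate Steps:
-15*44*(-23) = -660*(-23) = 15180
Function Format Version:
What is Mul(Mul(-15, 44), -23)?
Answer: 15180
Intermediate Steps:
Mul(Mul(-15, 44), -23) = Mul(-660, -23) = 15180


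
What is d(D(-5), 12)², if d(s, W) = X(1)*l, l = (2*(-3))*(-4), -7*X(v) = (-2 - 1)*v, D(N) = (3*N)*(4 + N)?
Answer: 5184/49 ≈ 105.80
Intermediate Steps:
D(N) = 3*N*(4 + N)
X(v) = 3*v/7 (X(v) = -(-2 - 1)*v/7 = -(-3)*v/7 = 3*v/7)
l = 24 (l = -6*(-4) = 24)
d(s, W) = 72/7 (d(s, W) = ((3/7)*1)*24 = (3/7)*24 = 72/7)
d(D(-5), 12)² = (72/7)² = 5184/49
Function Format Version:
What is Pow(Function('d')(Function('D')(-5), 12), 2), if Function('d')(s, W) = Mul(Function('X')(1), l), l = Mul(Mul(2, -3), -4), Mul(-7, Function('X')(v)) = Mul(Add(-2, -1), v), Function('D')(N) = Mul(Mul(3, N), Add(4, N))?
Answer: Rational(5184, 49) ≈ 105.80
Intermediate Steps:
Function('D')(N) = Mul(3, N, Add(4, N))
Function('X')(v) = Mul(Rational(3, 7), v) (Function('X')(v) = Mul(Rational(-1, 7), Mul(Add(-2, -1), v)) = Mul(Rational(-1, 7), Mul(-3, v)) = Mul(Rational(3, 7), v))
l = 24 (l = Mul(-6, -4) = 24)
Function('d')(s, W) = Rational(72, 7) (Function('d')(s, W) = Mul(Mul(Rational(3, 7), 1), 24) = Mul(Rational(3, 7), 24) = Rational(72, 7))
Pow(Function('d')(Function('D')(-5), 12), 2) = Pow(Rational(72, 7), 2) = Rational(5184, 49)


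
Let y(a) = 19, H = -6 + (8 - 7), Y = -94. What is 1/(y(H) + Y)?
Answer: -1/75 ≈ -0.013333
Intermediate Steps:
H = -5 (H = -6 + 1 = -5)
1/(y(H) + Y) = 1/(19 - 94) = 1/(-75) = -1/75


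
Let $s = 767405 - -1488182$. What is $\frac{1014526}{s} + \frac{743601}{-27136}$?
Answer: $- \frac{1649726571251}{61207608832} \approx -26.953$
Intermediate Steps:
$s = 2255587$ ($s = 767405 + 1488182 = 2255587$)
$\frac{1014526}{s} + \frac{743601}{-27136} = \frac{1014526}{2255587} + \frac{743601}{-27136} = 1014526 \cdot \frac{1}{2255587} + 743601 \left(- \frac{1}{27136}\right) = \frac{1014526}{2255587} - \frac{743601}{27136} = - \frac{1649726571251}{61207608832}$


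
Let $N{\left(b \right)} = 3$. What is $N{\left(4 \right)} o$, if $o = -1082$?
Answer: $-3246$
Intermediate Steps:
$N{\left(4 \right)} o = 3 \left(-1082\right) = -3246$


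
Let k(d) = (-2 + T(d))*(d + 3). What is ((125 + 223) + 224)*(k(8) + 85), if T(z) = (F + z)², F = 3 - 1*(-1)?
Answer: 942084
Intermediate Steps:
F = 4 (F = 3 + 1 = 4)
T(z) = (4 + z)²
k(d) = (-2 + (4 + d)²)*(3 + d) (k(d) = (-2 + (4 + d)²)*(d + 3) = (-2 + (4 + d)²)*(3 + d))
((125 + 223) + 224)*(k(8) + 85) = ((125 + 223) + 224)*((42 + 8³ + 11*8² + 38*8) + 85) = (348 + 224)*((42 + 512 + 11*64 + 304) + 85) = 572*((42 + 512 + 704 + 304) + 85) = 572*(1562 + 85) = 572*1647 = 942084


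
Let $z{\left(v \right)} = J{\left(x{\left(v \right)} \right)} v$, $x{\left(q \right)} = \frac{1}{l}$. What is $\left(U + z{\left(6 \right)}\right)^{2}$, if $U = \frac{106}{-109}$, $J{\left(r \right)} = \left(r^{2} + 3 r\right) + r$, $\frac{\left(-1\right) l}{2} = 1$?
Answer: $\frac{6255001}{47524} \approx 131.62$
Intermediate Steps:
$l = -2$ ($l = \left(-2\right) 1 = -2$)
$x{\left(q \right)} = - \frac{1}{2}$ ($x{\left(q \right)} = \frac{1}{-2} = - \frac{1}{2}$)
$J{\left(r \right)} = r^{2} + 4 r$
$z{\left(v \right)} = - \frac{7 v}{4}$ ($z{\left(v \right)} = - \frac{4 - \frac{1}{2}}{2} v = \left(- \frac{1}{2}\right) \frac{7}{2} v = - \frac{7 v}{4}$)
$U = - \frac{106}{109}$ ($U = 106 \left(- \frac{1}{109}\right) = - \frac{106}{109} \approx -0.97248$)
$\left(U + z{\left(6 \right)}\right)^{2} = \left(- \frac{106}{109} - \frac{21}{2}\right)^{2} = \left(- \frac{2501}{218}\right)^{2} = \frac{6255001}{47524}$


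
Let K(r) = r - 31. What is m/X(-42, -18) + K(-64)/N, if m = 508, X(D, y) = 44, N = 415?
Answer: 10332/913 ≈ 11.317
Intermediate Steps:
K(r) = -31 + r
m/X(-42, -18) + K(-64)/N = 508/44 + (-31 - 64)/415 = 508*(1/44) - 95*1/415 = 127/11 - 19/83 = 10332/913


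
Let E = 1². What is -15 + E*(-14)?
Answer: -29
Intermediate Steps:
E = 1
-15 + E*(-14) = -15 + 1*(-14) = -15 - 14 = -29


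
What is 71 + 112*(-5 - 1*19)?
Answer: -2617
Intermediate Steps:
71 + 112*(-5 - 1*19) = 71 + 112*(-5 - 19) = 71 + 112*(-24) = 71 - 2688 = -2617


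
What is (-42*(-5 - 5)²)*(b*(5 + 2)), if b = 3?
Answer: -88200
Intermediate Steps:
(-42*(-5 - 5)²)*(b*(5 + 2)) = (-42*(-5 - 5)²)*(3*(5 + 2)) = (-42*(-10)²)*(3*7) = -42*100*21 = -4200*21 = -88200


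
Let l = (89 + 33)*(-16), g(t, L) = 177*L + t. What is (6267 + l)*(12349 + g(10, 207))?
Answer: 211426370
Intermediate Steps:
g(t, L) = t + 177*L
l = -1952 (l = 122*(-16) = -1952)
(6267 + l)*(12349 + g(10, 207)) = (6267 - 1952)*(12349 + (10 + 177*207)) = 4315*(12349 + (10 + 36639)) = 4315*(12349 + 36649) = 4315*48998 = 211426370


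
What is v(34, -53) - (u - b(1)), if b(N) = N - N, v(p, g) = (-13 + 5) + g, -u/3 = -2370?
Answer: -7171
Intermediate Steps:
u = 7110 (u = -3*(-2370) = 7110)
v(p, g) = -8 + g
b(N) = 0
v(34, -53) - (u - b(1)) = (-8 - 53) - (7110 - 1*0) = -61 - (7110 + 0) = -61 - 1*7110 = -61 - 7110 = -7171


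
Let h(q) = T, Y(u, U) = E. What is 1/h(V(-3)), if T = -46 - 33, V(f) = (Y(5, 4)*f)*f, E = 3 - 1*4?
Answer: -1/79 ≈ -0.012658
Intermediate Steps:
E = -1 (E = 3 - 4 = -1)
Y(u, U) = -1
V(f) = -f² (V(f) = (-f)*f = -f²)
T = -79
h(q) = -79
1/h(V(-3)) = 1/(-79) = -1/79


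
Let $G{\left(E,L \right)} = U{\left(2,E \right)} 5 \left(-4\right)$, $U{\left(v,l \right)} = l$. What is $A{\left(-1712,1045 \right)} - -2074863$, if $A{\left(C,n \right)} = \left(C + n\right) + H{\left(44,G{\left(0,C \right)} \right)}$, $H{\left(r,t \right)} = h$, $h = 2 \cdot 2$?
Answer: $2074200$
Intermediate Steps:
$h = 4$
$G{\left(E,L \right)} = - 20 E$ ($G{\left(E,L \right)} = E 5 \left(-4\right) = 5 E \left(-4\right) = - 20 E$)
$H{\left(r,t \right)} = 4$
$A{\left(C,n \right)} = 4 + C + n$ ($A{\left(C,n \right)} = \left(C + n\right) + 4 = 4 + C + n$)
$A{\left(-1712,1045 \right)} - -2074863 = \left(4 - 1712 + 1045\right) - -2074863 = -663 + 2074863 = 2074200$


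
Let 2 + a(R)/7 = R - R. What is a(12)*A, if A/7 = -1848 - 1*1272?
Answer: 305760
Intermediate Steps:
A = -21840 (A = 7*(-1848 - 1*1272) = 7*(-1848 - 1272) = 7*(-3120) = -21840)
a(R) = -14 (a(R) = -14 + 7*(R - R) = -14 + 7*0 = -14 + 0 = -14)
a(12)*A = -14*(-21840) = 305760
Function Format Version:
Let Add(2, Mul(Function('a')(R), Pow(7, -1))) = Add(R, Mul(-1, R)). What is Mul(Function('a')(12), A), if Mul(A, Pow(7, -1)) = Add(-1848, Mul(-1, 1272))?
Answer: 305760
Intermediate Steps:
A = -21840 (A = Mul(7, Add(-1848, Mul(-1, 1272))) = Mul(7, Add(-1848, -1272)) = Mul(7, -3120) = -21840)
Function('a')(R) = -14 (Function('a')(R) = Add(-14, Mul(7, Add(R, Mul(-1, R)))) = Add(-14, Mul(7, 0)) = Add(-14, 0) = -14)
Mul(Function('a')(12), A) = Mul(-14, -21840) = 305760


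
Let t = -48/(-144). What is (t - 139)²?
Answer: 173056/9 ≈ 19228.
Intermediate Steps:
t = ⅓ (t = -48*(-1/144) = ⅓ ≈ 0.33333)
(t - 139)² = (⅓ - 139)² = (-416/3)² = 173056/9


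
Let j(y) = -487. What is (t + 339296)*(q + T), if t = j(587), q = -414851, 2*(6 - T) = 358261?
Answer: -402488490359/2 ≈ -2.0124e+11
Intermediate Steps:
T = -358249/2 (T = 6 - 1/2*358261 = 6 - 358261/2 = -358249/2 ≈ -1.7912e+5)
t = -487
(t + 339296)*(q + T) = (-487 + 339296)*(-414851 - 358249/2) = 338809*(-1187951/2) = -402488490359/2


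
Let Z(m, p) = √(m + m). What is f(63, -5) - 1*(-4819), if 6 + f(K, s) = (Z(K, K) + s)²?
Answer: 4964 - 30*√14 ≈ 4851.8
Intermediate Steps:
Z(m, p) = √2*√m (Z(m, p) = √(2*m) = √2*√m)
f(K, s) = -6 + (s + √2*√K)² (f(K, s) = -6 + (√2*√K + s)² = -6 + (s + √2*√K)²)
f(63, -5) - 1*(-4819) = (-6 + (-5 + √2*√63)²) - 1*(-4819) = (-6 + (-5 + √2*(3*√7))²) + 4819 = (-6 + (-5 + 3*√14)²) + 4819 = 4813 + (-5 + 3*√14)²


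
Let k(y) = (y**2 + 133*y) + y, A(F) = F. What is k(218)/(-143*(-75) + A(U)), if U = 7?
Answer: 19184/2683 ≈ 7.1502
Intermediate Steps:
k(y) = y**2 + 134*y
k(218)/(-143*(-75) + A(U)) = (218*(134 + 218))/(-143*(-75) + 7) = (218*352)/(10725 + 7) = 76736/10732 = 76736*(1/10732) = 19184/2683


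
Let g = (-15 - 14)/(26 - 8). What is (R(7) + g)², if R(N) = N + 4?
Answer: 28561/324 ≈ 88.151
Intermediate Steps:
R(N) = 4 + N
g = -29/18 ≈ -1.6111
(R(7) + g)² = ((4 + 7) - 29/18)² = (11 - 29/18)² = (169/18)² = 28561/324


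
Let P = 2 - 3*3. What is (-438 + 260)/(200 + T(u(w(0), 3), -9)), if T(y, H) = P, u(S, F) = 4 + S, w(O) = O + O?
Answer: -178/193 ≈ -0.92228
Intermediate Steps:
w(O) = 2*O
P = -7 (P = 2 - 9 = -7)
T(y, H) = -7
(-438 + 260)/(200 + T(u(w(0), 3), -9)) = (-438 + 260)/(200 - 7) = -178/193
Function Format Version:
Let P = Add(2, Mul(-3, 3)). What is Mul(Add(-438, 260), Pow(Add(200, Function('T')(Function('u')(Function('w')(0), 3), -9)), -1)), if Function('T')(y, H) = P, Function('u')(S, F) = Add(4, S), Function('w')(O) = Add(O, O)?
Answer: Rational(-178, 193) ≈ -0.92228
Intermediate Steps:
Function('w')(O) = Mul(2, O)
P = -7 (P = Add(2, -9) = -7)
Function('T')(y, H) = -7
Mul(Add(-438, 260), Pow(Add(200, Function('T')(Function('u')(Function('w')(0), 3), -9)), -1)) = Mul(Add(-438, 260), Pow(Add(200, -7), -1)) = Mul(-178, Pow(193, -1)) = Mul(-178, Rational(1, 193)) = Rational(-178, 193)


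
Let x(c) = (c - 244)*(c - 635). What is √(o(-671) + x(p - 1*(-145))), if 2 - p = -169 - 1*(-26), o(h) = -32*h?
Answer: √5602 ≈ 74.847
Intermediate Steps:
p = 145 (p = 2 - (-169 - 1*(-26)) = 2 - (-169 + 26) = 2 - 1*(-143) = 2 + 143 = 145)
x(c) = (-635 + c)*(-244 + c) (x(c) = (-244 + c)*(-635 + c) = (-635 + c)*(-244 + c))
√(o(-671) + x(p - 1*(-145))) = √(-32*(-671) + (154940 + (145 - 1*(-145))² - 879*(145 - 1*(-145)))) = √(21472 + (154940 + (145 + 145)² - 879*(145 + 145))) = √(21472 + (154940 + 290² - 879*290)) = √(21472 + (154940 + 84100 - 254910)) = √(21472 - 15870) = √5602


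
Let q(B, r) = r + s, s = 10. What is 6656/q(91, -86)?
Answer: -1664/19 ≈ -87.579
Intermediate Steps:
q(B, r) = 10 + r (q(B, r) = r + 10 = 10 + r)
6656/q(91, -86) = 6656/(10 - 86) = 6656/(-76) = 6656*(-1/76) = -1664/19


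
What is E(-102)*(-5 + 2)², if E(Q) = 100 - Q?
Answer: 1818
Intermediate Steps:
E(-102)*(-5 + 2)² = (100 - 1*(-102))*(-5 + 2)² = (100 + 102)*(-3)² = 202*9 = 1818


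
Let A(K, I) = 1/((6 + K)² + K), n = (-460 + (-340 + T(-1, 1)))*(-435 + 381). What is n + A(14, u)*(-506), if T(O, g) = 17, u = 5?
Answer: 380527/9 ≈ 42281.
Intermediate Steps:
n = 42282 (n = (-460 + (-340 + 17))*(-435 + 381) = (-460 - 323)*(-54) = -783*(-54) = 42282)
A(K, I) = 1/(K + (6 + K)²)
n + A(14, u)*(-506) = 42282 - 506/(14 + (6 + 14)²) = 42282 - 506/(14 + 20²) = 42282 - 506/(14 + 400) = 42282 - 506/414 = 42282 + (1/414)*(-506) = 42282 - 11/9 = 380527/9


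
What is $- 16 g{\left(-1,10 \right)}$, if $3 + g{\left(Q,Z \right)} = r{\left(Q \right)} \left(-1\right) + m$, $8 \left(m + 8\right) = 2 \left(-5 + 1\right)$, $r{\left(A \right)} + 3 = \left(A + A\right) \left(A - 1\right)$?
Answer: $208$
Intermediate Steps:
$r{\left(A \right)} = -3 + 2 A \left(-1 + A\right)$ ($r{\left(A \right)} = -3 + \left(A + A\right) \left(A - 1\right) = -3 + 2 A \left(-1 + A\right)$)
$m = -9$ ($m = -8 + \frac{2 \left(-5 + 1\right)}{8} = -8 + \frac{2 \left(-4\right)}{8} = -8 + \frac{1}{8} \left(-8\right) = -8 - 1 = -9$)
$g{\left(Q,Z \right)} = -9 - 2 Q^{2} + 2 Q$ ($g{\left(Q,Z \right)} = -3 + \left(\left(-3 - 2 Q + 2 Q^{2}\right) \left(-1\right) - 9\right) = -3 - \left(6 - 2 Q + 2 Q^{2}\right) = -9 - 2 Q^{2} + 2 Q$)
$- 16 g{\left(-1,10 \right)} = - 16 \left(-9 - 2 \left(-1\right)^{2} + 2 \left(-1\right)\right) = - 16 \left(-9 - 2 - 2\right) = \left(-16\right) \left(-13\right) = 208$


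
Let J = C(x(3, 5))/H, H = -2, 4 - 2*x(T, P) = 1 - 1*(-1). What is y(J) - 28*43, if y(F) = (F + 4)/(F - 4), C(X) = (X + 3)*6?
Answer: -2407/2 ≈ -1203.5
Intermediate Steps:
x(T, P) = 1 (x(T, P) = 2 - (1 - 1*(-1))/2 = 2 - (1 + 1)/2 = 2 - 1/2*2 = 2 - 1 = 1)
C(X) = 18 + 6*X (C(X) = (3 + X)*6 = 18 + 6*X)
J = -12 (J = (18 + 6*1)/(-2) = (18 + 6)*(-1/2) = 24*(-1/2) = -12)
y(F) = (4 + F)/(-4 + F)
y(J) - 28*43 = (4 - 12)/(-4 - 12) - 28*43 = -8/(-16) - 1204 = -1/16*(-8) - 1204 = 1/2 - 1204 = -2407/2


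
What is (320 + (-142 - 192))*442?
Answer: -6188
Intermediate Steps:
(320 + (-142 - 192))*442 = (320 - 334)*442 = -14*442 = -6188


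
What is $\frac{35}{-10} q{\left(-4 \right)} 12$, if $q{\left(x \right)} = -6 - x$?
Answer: $84$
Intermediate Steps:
$\frac{35}{-10} q{\left(-4 \right)} 12 = \frac{35}{-10} \left(-6 - -4\right) 12 = 35 \left(- \frac{1}{10}\right) \left(-6 + 4\right) 12 = \left(- \frac{7}{2}\right) \left(-2\right) 12 = 7 \cdot 12 = 84$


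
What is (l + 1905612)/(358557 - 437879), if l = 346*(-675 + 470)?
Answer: -917341/39661 ≈ -23.130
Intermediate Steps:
l = -70930 (l = 346*(-205) = -70930)
(l + 1905612)/(358557 - 437879) = (-70930 + 1905612)/(358557 - 437879) = 1834682/(-79322) = 1834682*(-1/79322) = -917341/39661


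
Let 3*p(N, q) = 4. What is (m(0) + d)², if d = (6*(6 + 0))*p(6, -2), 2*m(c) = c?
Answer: 2304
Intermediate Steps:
p(N, q) = 4/3 (p(N, q) = (⅓)*4 = 4/3)
m(c) = c/2
d = 48 (d = (6*(6 + 0))*(4/3) = (6*6)*(4/3) = 36*(4/3) = 48)
(m(0) + d)² = ((½)*0 + 48)² = (0 + 48)² = 48² = 2304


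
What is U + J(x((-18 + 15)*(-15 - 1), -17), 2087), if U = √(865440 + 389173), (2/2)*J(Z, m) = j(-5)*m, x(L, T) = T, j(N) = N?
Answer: -10435 + √1254613 ≈ -9314.9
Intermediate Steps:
J(Z, m) = -5*m
U = √1254613 ≈ 1120.1
U + J(x((-18 + 15)*(-15 - 1), -17), 2087) = √1254613 - 5*2087 = √1254613 - 10435 = -10435 + √1254613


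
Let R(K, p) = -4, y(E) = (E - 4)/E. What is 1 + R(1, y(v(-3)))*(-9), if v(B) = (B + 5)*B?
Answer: 37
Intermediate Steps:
v(B) = B*(5 + B) (v(B) = (5 + B)*B = B*(5 + B))
y(E) = (-4 + E)/E
1 + R(1, y(v(-3)))*(-9) = 1 - 4*(-9) = 1 + 36 = 37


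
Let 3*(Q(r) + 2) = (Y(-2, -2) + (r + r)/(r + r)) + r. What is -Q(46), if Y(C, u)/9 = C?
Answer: -23/3 ≈ -7.6667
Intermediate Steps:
Y(C, u) = 9*C
Q(r) = -23/3 + r/3 (Q(r) = -2 + ((9*(-2) + (r + r)/(r + r)) + r)/3 = -2 + ((-18 + (2*r)/((2*r))) + r)/3 = -2 + ((-18 + (2*r)*(1/(2*r))) + r)/3 = -2 + ((-18 + 1) + r)/3 = -2 + (-17 + r)/3 = -2 + (-17/3 + r/3) = -23/3 + r/3)
-Q(46) = -(-23/3 + (⅓)*46) = -(-23/3 + 46/3) = -1*23/3 = -23/3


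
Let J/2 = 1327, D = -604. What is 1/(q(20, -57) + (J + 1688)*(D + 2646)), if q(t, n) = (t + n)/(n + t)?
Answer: 1/8866365 ≈ 1.1279e-7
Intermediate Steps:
q(t, n) = 1 (q(t, n) = (n + t)/(n + t) = 1)
J = 2654 (J = 2*1327 = 2654)
1/(q(20, -57) + (J + 1688)*(D + 2646)) = 1/(1 + (2654 + 1688)*(-604 + 2646)) = 1/(1 + 4342*2042) = 1/(1 + 8866364) = 1/8866365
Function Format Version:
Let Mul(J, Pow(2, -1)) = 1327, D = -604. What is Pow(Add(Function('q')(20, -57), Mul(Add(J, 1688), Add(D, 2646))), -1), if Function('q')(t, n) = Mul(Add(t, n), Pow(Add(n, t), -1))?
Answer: Rational(1, 8866365) ≈ 1.1279e-7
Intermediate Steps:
Function('q')(t, n) = 1 (Function('q')(t, n) = Mul(Add(n, t), Pow(Add(n, t), -1)) = 1)
J = 2654 (J = Mul(2, 1327) = 2654)
Pow(Add(Function('q')(20, -57), Mul(Add(J, 1688), Add(D, 2646))), -1) = Pow(Add(1, Mul(Add(2654, 1688), Add(-604, 2646))), -1) = Pow(Add(1, Mul(4342, 2042)), -1) = Pow(Add(1, 8866364), -1) = Pow(8866365, -1) = Rational(1, 8866365)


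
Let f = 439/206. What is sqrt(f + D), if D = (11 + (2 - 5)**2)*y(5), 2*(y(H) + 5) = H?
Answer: I*sqrt(2031366)/206 ≈ 6.9187*I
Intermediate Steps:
y(H) = -5 + H/2
D = -50 (D = (11 + (2 - 5)**2)*(-5 + (1/2)*5) = (11 + (-3)**2)*(-5 + 5/2) = (11 + 9)*(-5/2) = 20*(-5/2) = -50)
f = 439/206 (f = 439*(1/206) = 439/206 ≈ 2.1311)
sqrt(f + D) = sqrt(439/206 - 50) = sqrt(-9861/206) = I*sqrt(2031366)/206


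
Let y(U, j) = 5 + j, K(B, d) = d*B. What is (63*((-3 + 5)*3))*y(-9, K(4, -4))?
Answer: -4158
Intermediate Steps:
K(B, d) = B*d
(63*((-3 + 5)*3))*y(-9, K(4, -4)) = (63*((-3 + 5)*3))*(5 + 4*(-4)) = (63*(2*3))*(5 - 16) = (63*6)*(-11) = 378*(-11) = -4158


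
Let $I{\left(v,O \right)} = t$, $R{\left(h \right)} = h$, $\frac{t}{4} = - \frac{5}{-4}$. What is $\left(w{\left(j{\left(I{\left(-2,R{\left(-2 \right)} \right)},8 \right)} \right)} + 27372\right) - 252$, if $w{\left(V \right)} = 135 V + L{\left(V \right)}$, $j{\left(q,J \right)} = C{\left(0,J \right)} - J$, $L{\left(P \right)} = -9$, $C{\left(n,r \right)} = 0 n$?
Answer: $26031$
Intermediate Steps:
$C{\left(n,r \right)} = 0$
$t = 5$ ($t = 4 \left(- \frac{5}{-4}\right) = 4 \left(\left(-5\right) \left(- \frac{1}{4}\right)\right) = 4 \cdot \frac{5}{4} = 5$)
$I{\left(v,O \right)} = 5$
$j{\left(q,J \right)} = - J$ ($j{\left(q,J \right)} = 0 - J = - J$)
$w{\left(V \right)} = -9 + 135 V$ ($w{\left(V \right)} = 135 V - 9 = -9 + 135 V$)
$\left(w{\left(j{\left(I{\left(-2,R{\left(-2 \right)} \right)},8 \right)} \right)} + 27372\right) - 252 = \left(\left(-9 + 135 \left(\left(-1\right) 8\right)\right) + 27372\right) - 252 = \left(\left(-9 + 135 \left(-8\right)\right) + 27372\right) - 252 = \left(\left(-9 - 1080\right) + 27372\right) - 252 = \left(-1089 + 27372\right) - 252 = 26283 - 252 = 26031$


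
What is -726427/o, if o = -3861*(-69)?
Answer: -55879/20493 ≈ -2.7267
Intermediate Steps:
o = 266409
-726427/o = -726427/266409 = -726427*1/266409 = -55879/20493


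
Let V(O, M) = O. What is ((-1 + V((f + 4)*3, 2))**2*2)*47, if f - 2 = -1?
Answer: 18424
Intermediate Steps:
f = 1 (f = 2 - 1 = 1)
((-1 + V((f + 4)*3, 2))**2*2)*47 = ((-1 + (1 + 4)*3)**2*2)*47 = ((-1 + 5*3)**2*2)*47 = ((-1 + 15)**2*2)*47 = (14**2*2)*47 = (196*2)*47 = 392*47 = 18424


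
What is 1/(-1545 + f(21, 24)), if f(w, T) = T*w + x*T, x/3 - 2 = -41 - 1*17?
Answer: -1/5073 ≈ -0.00019712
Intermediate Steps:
x = -168 (x = 6 + 3*(-41 - 1*17) = 6 + 3*(-41 - 17) = 6 + 3*(-58) = 6 - 174 = -168)
f(w, T) = -168*T + T*w (f(w, T) = T*w - 168*T = -168*T + T*w)
1/(-1545 + f(21, 24)) = 1/(-1545 + 24*(-168 + 21)) = 1/(-1545 + 24*(-147)) = 1/(-1545 - 3528) = 1/(-5073) = -1/5073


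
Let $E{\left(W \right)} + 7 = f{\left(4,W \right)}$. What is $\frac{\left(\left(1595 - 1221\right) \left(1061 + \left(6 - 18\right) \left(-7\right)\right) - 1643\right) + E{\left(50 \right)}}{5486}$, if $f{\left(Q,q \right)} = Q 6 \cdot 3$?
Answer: $\frac{213326}{2743} \approx 77.771$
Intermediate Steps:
$f{\left(Q,q \right)} = 18 Q$ ($f{\left(Q,q \right)} = 6 Q 3 = 18 Q$)
$E{\left(W \right)} = 65$ ($E{\left(W \right)} = -7 + 18 \cdot 4 = -7 + 72 = 65$)
$\frac{\left(\left(1595 - 1221\right) \left(1061 + \left(6 - 18\right) \left(-7\right)\right) - 1643\right) + E{\left(50 \right)}}{5486} = \frac{\left(\left(1595 - 1221\right) \left(1061 + \left(6 - 18\right) \left(-7\right)\right) - 1643\right) + 65}{5486} = \left(\left(374 \left(1061 - -84\right) - 1643\right) + 65\right) \frac{1}{5486} = \left(\left(374 \left(1061 + 84\right) - 1643\right) + 65\right) \frac{1}{5486} = \left(\left(374 \cdot 1145 - 1643\right) + 65\right) \frac{1}{5486} = \left(\left(428230 - 1643\right) + 65\right) \frac{1}{5486} = \left(426587 + 65\right) \frac{1}{5486} = 426652 \cdot \frac{1}{5486} = \frac{213326}{2743}$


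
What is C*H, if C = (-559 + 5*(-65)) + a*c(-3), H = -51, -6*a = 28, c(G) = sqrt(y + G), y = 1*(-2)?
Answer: 45084 + 238*I*sqrt(5) ≈ 45084.0 + 532.18*I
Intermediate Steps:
y = -2
c(G) = sqrt(-2 + G)
a = -14/3 (a = -1/6*28 = -14/3 ≈ -4.6667)
C = -884 - 14*I*sqrt(5)/3 (C = (-559 + 5*(-65)) - 14*sqrt(-2 - 3)/3 = (-559 - 325) - 14*I*sqrt(5)/3 = -884 - 14*I*sqrt(5)/3 ≈ -884.0 - 10.435*I)
C*H = (-884 - 14*I*sqrt(5)/3)*(-51) = 45084 + 238*I*sqrt(5)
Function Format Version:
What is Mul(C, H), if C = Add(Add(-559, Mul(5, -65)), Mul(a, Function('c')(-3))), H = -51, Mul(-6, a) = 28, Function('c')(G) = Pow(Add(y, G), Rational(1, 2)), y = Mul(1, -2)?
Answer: Add(45084, Mul(238, I, Pow(5, Rational(1, 2)))) ≈ Add(45084., Mul(532.18, I))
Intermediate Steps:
y = -2
Function('c')(G) = Pow(Add(-2, G), Rational(1, 2))
a = Rational(-14, 3) (a = Mul(Rational(-1, 6), 28) = Rational(-14, 3) ≈ -4.6667)
C = Add(-884, Mul(Rational(-14, 3), I, Pow(5, Rational(1, 2)))) (C = Add(Add(-559, Mul(5, -65)), Mul(Rational(-14, 3), Pow(Add(-2, -3), Rational(1, 2)))) = Add(Add(-559, -325), Mul(Rational(-14, 3), Pow(-5, Rational(1, 2)))) = Add(-884, Mul(Rational(-14, 3), Mul(I, Pow(5, Rational(1, 2))))) = Add(-884, Mul(Rational(-14, 3), I, Pow(5, Rational(1, 2)))) ≈ Add(-884.00, Mul(-10.435, I)))
Mul(C, H) = Mul(Add(-884, Mul(Rational(-14, 3), I, Pow(5, Rational(1, 2)))), -51) = Add(45084, Mul(238, I, Pow(5, Rational(1, 2))))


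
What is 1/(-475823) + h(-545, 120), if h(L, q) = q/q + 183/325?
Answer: 241717759/154642475 ≈ 1.5631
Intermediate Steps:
h(L, q) = 508/325 (h(L, q) = 1 + 183*(1/325) = 1 + 183/325 = 508/325)
1/(-475823) + h(-545, 120) = 1/(-475823) + 508/325 = -1/475823 + 508/325 = 241717759/154642475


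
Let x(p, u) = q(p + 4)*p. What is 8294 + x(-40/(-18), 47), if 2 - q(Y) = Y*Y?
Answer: 5986846/729 ≈ 8212.4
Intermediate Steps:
q(Y) = 2 - Y**2 (q(Y) = 2 - Y*Y = 2 - Y**2)
x(p, u) = p*(2 - (4 + p)**2) (x(p, u) = (2 - (p + 4)**2)*p = (2 - (4 + p)**2)*p = p*(2 - (4 + p)**2))
8294 + x(-40/(-18), 47) = 8294 - (-40/(-18))*(-2 + (4 - 40/(-18))**2) = 8294 - (-40*(-1/18))*(-2 + (4 - 40*(-1/18))**2) = 8294 - 1*20/9*(-2 + (4 + 20/9)**2) = 8294 - 1*20/9*(-2 + (56/9)**2) = 8294 - 1*20/9*(-2 + 3136/81) = 8294 - 1*20/9*2974/81 = 8294 - 59480/729 = 5986846/729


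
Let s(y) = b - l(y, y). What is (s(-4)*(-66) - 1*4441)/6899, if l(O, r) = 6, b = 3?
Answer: -4243/6899 ≈ -0.61502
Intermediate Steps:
s(y) = -3 (s(y) = 3 - 1*6 = 3 - 6 = -3)
(s(-4)*(-66) - 1*4441)/6899 = (-3*(-66) - 1*4441)/6899 = (198 - 4441)*(1/6899) = -4243*1/6899 = -4243/6899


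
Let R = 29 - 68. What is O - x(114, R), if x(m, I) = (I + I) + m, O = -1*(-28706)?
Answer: 28670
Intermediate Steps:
O = 28706
R = -39
x(m, I) = m + 2*I (x(m, I) = 2*I + m = m + 2*I)
O - x(114, R) = 28706 - (114 + 2*(-39)) = 28706 - (114 - 78) = 28706 - 1*36 = 28706 - 36 = 28670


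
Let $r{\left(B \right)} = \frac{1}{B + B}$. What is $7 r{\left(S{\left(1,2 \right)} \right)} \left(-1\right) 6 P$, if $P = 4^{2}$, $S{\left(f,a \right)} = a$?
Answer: $-168$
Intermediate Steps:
$r{\left(B \right)} = \frac{1}{2 B}$
$P = 16$
$7 r{\left(S{\left(1,2 \right)} \right)} \left(-1\right) 6 P = 7 \frac{1}{2 \cdot 2} \left(-1\right) 6 \cdot 16 = 7 \cdot \frac{1}{2} \cdot \frac{1}{2} \left(-1\right) 6 \cdot 16 = 7 \cdot \frac{1}{4} \left(-1\right) 6 \cdot 16 = 7 \left(\left(- \frac{1}{4}\right) 6\right) 16 = 7 \left(- \frac{3}{2}\right) 16 = \left(- \frac{21}{2}\right) 16 = -168$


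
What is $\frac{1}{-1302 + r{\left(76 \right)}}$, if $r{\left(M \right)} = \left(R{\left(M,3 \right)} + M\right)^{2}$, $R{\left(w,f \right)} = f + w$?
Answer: $\frac{1}{22723} \approx 4.4008 \cdot 10^{-5}$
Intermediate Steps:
$r{\left(M \right)} = \left(3 + 2 M\right)^{2}$ ($r{\left(M \right)} = \left(\left(3 + M\right) + M\right)^{2} = \left(3 + 2 M\right)^{2}$)
$\frac{1}{-1302 + r{\left(76 \right)}} = \frac{1}{-1302 + \left(3 + 2 \cdot 76\right)^{2}} = \frac{1}{-1302 + \left(3 + 152\right)^{2}} = \frac{1}{-1302 + 155^{2}} = \frac{1}{-1302 + 24025} = \frac{1}{22723}$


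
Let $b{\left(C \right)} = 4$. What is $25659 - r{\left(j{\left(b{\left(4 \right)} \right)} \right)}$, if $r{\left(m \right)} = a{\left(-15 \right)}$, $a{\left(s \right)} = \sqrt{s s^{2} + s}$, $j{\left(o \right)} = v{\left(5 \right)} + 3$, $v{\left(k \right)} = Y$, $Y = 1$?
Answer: $25659 - i \sqrt{3390} \approx 25659.0 - 58.224 i$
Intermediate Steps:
$v{\left(k \right)} = 1$
$j{\left(o \right)} = 4$ ($j{\left(o \right)} = 1 + 3 = 4$)
$a{\left(s \right)} = \sqrt{s + s^{3}}$ ($a{\left(s \right)} = \sqrt{s^{3} + s} = \sqrt{s + s^{3}}$)
$r{\left(m \right)} = i \sqrt{3390}$ ($r{\left(m \right)} = \sqrt{-15 + \left(-15\right)^{3}} = \sqrt{-15 - 3375} = \sqrt{-3390} = i \sqrt{3390}$)
$25659 - r{\left(j{\left(b{\left(4 \right)} \right)} \right)} = 25659 - i \sqrt{3390}$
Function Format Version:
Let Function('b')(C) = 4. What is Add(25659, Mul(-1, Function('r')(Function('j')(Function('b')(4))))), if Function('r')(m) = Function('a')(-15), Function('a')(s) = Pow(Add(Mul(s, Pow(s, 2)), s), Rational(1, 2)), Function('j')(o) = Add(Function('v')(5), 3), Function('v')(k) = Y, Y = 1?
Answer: Add(25659, Mul(-1, I, Pow(3390, Rational(1, 2)))) ≈ Add(25659., Mul(-58.224, I))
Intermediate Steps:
Function('v')(k) = 1
Function('j')(o) = 4 (Function('j')(o) = Add(1, 3) = 4)
Function('a')(s) = Pow(Add(s, Pow(s, 3)), Rational(1, 2)) (Function('a')(s) = Pow(Add(Pow(s, 3), s), Rational(1, 2)) = Pow(Add(s, Pow(s, 3)), Rational(1, 2)))
Function('r')(m) = Mul(I, Pow(3390, Rational(1, 2))) (Function('r')(m) = Pow(Add(-15, Pow(-15, 3)), Rational(1, 2)) = Pow(Add(-15, -3375), Rational(1, 2)) = Pow(-3390, Rational(1, 2)) = Mul(I, Pow(3390, Rational(1, 2))))
Add(25659, Mul(-1, Function('r')(Function('j')(Function('b')(4))))) = Add(25659, Mul(-1, Mul(I, Pow(3390, Rational(1, 2))))) = Add(25659, Mul(-1, I, Pow(3390, Rational(1, 2))))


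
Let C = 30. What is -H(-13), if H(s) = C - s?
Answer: -43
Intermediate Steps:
H(s) = 30 - s
-H(-13) = -(30 - 1*(-13)) = -(30 + 13) = -1*43 = -43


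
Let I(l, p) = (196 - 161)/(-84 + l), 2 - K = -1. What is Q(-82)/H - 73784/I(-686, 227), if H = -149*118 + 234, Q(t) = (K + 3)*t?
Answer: 7040026699/4337 ≈ 1.6232e+6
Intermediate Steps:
K = 3 (K = 2 - 1*(-1) = 2 + 1 = 3)
Q(t) = 6*t (Q(t) = (3 + 3)*t = 6*t)
H = -17348 (H = -17582 + 234 = -17348)
I(l, p) = 35/(-84 + l)
Q(-82)/H - 73784/I(-686, 227) = (6*(-82))/(-17348) - 73784/(35/(-84 - 686)) = -492*(-1/17348) - 73784/(35/(-770)) = 123/4337 - 73784/(35*(-1/770)) = 123/4337 - 73784/(-1/22) = 123/4337 - 73784*(-22) = 123/4337 + 1623248 = 7040026699/4337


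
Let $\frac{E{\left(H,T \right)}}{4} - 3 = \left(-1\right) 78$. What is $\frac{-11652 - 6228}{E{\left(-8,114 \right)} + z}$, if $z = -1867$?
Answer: $\frac{17880}{2167} \approx 8.251$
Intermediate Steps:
$E{\left(H,T \right)} = -300$ ($E{\left(H,T \right)} = 12 + 4 \left(\left(-1\right) 78\right) = 12 + 4 \left(-78\right) = 12 - 312 = -300$)
$\frac{-11652 - 6228}{E{\left(-8,114 \right)} + z} = \frac{-11652 - 6228}{-300 - 1867} = - \frac{17880}{-2167} = \left(-17880\right) \left(- \frac{1}{2167}\right) = \frac{17880}{2167}$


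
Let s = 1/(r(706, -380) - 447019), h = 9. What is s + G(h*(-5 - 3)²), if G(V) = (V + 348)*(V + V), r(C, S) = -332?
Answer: 476181877247/447351 ≈ 1.0644e+6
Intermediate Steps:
s = -1/447351 (s = 1/(-332 - 447019) = 1/(-447351) = -1/447351 ≈ -2.2354e-6)
G(V) = 2*V*(348 + V) (G(V) = (348 + V)*(2*V) = 2*V*(348 + V))
s + G(h*(-5 - 3)²) = -1/447351 + 2*(9*(-5 - 3)²)*(348 + 9*(-5 - 3)²) = -1/447351 + 2*(9*(-8)²)*(348 + 9*(-8)²) = -1/447351 + 2*(9*64)*(348 + 9*64) = -1/447351 + 2*576*(348 + 576) = -1/447351 + 2*576*924 = -1/447351 + 1064448 = 476181877247/447351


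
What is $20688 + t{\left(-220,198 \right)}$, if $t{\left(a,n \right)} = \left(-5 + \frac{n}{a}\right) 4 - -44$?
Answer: $\frac{103542}{5} \approx 20708.0$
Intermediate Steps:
$t{\left(a,n \right)} = 24 + \frac{4 n}{a}$ ($t{\left(a,n \right)} = \left(-20 + \frac{4 n}{a}\right) + 44 = 24 + \frac{4 n}{a}$)
$20688 + t{\left(-220,198 \right)} = 20688 + \left(24 + 4 \cdot 198 \frac{1}{-220}\right) = 20688 + \left(24 + 4 \cdot 198 \left(- \frac{1}{220}\right)\right) = 20688 + \left(24 - \frac{18}{5}\right) = 20688 + \frac{102}{5} = \frac{103542}{5}$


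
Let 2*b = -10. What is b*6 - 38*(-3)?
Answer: 84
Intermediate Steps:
b = -5 (b = (1/2)*(-10) = -5)
b*6 - 38*(-3) = -5*6 - 38*(-3) = -30 + 114 = 84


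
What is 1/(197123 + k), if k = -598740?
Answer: -1/401617 ≈ -2.4899e-6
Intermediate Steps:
1/(197123 + k) = 1/(197123 - 598740) = 1/(-401617) = -1/401617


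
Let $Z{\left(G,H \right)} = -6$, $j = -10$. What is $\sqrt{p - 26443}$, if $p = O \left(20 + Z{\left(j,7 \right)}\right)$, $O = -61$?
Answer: $9 i \sqrt{337} \approx 165.22 i$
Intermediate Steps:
$p = -854$ ($p = - 61 \left(20 - 6\right) = \left(-61\right) 14 = -854$)
$\sqrt{p - 26443} = \sqrt{-854 - 26443} = \sqrt{-27297} = 9 i \sqrt{337}$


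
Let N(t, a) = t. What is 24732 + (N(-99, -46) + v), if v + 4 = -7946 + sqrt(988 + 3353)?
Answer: 16683 + sqrt(4341) ≈ 16749.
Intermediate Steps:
v = -7950 + sqrt(4341) (v = -4 + (-7946 + sqrt(988 + 3353)) = -4 + (-7946 + sqrt(4341)) = -7950 + sqrt(4341) ≈ -7884.1)
24732 + (N(-99, -46) + v) = 24732 + (-99 + (-7950 + sqrt(4341))) = 24732 + (-8049 + sqrt(4341)) = 16683 + sqrt(4341)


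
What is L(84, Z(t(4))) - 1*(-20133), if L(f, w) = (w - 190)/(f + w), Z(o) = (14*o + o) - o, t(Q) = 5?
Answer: 1550181/77 ≈ 20132.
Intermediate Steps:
Z(o) = 14*o (Z(o) = 15*o - o = 14*o)
L(f, w) = (-190 + w)/(f + w)
L(84, Z(t(4))) - 1*(-20133) = (-190 + 14*5)/(84 + 14*5) - 1*(-20133) = (-190 + 70)/(84 + 70) + 20133 = -120/154 + 20133 = (1/154)*(-120) + 20133 = -60/77 + 20133 = 1550181/77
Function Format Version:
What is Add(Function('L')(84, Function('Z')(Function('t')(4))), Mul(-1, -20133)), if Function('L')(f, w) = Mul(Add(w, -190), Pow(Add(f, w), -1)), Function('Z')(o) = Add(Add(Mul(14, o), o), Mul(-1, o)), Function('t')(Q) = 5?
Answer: Rational(1550181, 77) ≈ 20132.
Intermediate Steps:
Function('Z')(o) = Mul(14, o) (Function('Z')(o) = Add(Mul(15, o), Mul(-1, o)) = Mul(14, o))
Function('L')(f, w) = Mul(Pow(Add(f, w), -1), Add(-190, w)) (Function('L')(f, w) = Mul(Add(-190, w), Pow(Add(f, w), -1)) = Mul(Pow(Add(f, w), -1), Add(-190, w)))
Add(Function('L')(84, Function('Z')(Function('t')(4))), Mul(-1, -20133)) = Add(Mul(Pow(Add(84, Mul(14, 5)), -1), Add(-190, Mul(14, 5))), Mul(-1, -20133)) = Add(Mul(Pow(Add(84, 70), -1), Add(-190, 70)), 20133) = Add(Mul(Pow(154, -1), -120), 20133) = Add(Mul(Rational(1, 154), -120), 20133) = Add(Rational(-60, 77), 20133) = Rational(1550181, 77)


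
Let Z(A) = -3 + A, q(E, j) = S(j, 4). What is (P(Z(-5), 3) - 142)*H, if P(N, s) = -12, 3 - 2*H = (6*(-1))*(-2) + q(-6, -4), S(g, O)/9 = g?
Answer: -2079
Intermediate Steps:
S(g, O) = 9*g
q(E, j) = 9*j
H = 27/2 (H = 3/2 - ((6*(-1))*(-2) + 9*(-4))/2 = 3/2 - (-6*(-2) - 36)/2 = 3/2 - (12 - 36)/2 = 3/2 - ½*(-24) = 3/2 + 12 = 27/2 ≈ 13.500)
(P(Z(-5), 3) - 142)*H = (-12 - 142)*(27/2) = -154*27/2 = -2079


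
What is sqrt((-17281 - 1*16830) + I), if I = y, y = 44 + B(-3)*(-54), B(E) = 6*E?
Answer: I*sqrt(33095) ≈ 181.92*I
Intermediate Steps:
y = 1016 (y = 44 + (6*(-3))*(-54) = 44 - 18*(-54) = 44 + 972 = 1016)
I = 1016
sqrt((-17281 - 1*16830) + I) = sqrt((-17281 - 1*16830) + 1016) = sqrt((-17281 - 16830) + 1016) = sqrt(-34111 + 1016) = sqrt(-33095) = I*sqrt(33095)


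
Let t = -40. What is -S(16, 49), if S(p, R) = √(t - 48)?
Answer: -2*I*√22 ≈ -9.3808*I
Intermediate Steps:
S(p, R) = 2*I*√22 (S(p, R) = √(-40 - 48) = √(-88) = 2*I*√22)
-S(16, 49) = -2*I*√22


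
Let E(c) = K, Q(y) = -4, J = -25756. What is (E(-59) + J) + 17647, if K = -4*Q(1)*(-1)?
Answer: -8125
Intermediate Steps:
K = -16 (K = -4*(-4)*(-1) = 16*(-1) = -16)
E(c) = -16
(E(-59) + J) + 17647 = (-16 - 25756) + 17647 = -25772 + 17647 = -8125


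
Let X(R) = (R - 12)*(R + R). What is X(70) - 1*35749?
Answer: -27629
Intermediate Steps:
X(R) = 2*R*(-12 + R) (X(R) = (-12 + R)*(2*R) = 2*R*(-12 + R))
X(70) - 1*35749 = 2*70*(-12 + 70) - 1*35749 = 2*70*58 - 35749 = 8120 - 35749 = -27629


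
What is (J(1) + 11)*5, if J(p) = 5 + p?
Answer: 85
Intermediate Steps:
(J(1) + 11)*5 = ((5 + 1) + 11)*5 = (6 + 11)*5 = 17*5 = 85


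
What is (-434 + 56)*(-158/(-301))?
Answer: -8532/43 ≈ -198.42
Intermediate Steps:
(-434 + 56)*(-158/(-301)) = -(-59724)*(-1)/301 = -378*158/301 = -8532/43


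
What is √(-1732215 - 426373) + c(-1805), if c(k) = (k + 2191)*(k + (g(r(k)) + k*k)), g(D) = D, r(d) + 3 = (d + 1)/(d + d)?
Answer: 2268704418582/1805 + 2*I*√539647 ≈ 1.2569e+9 + 1469.2*I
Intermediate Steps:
r(d) = -3 + (1 + d)/(2*d) (r(d) = -3 + (d + 1)/(d + d) = -3 + (1 + d)/((2*d)) = -3 + (1 + d)*(1/(2*d)) = -3 + (1 + d)/(2*d))
c(k) = (2191 + k)*(k + k² + (1 - 5*k)/(2*k)) (c(k) = (k + 2191)*(k + ((1 - 5*k)/(2*k) + k*k)) = (2191 + k)*(k + ((1 - 5*k)/(2*k) + k²)) = (2191 + k)*(k + (k² + (1 - 5*k)/(2*k))) = (2191 + k)*(k + k² + (1 - 5*k)/(2*k)))
√(-1732215 - 426373) + c(-1805) = √(-1732215 - 426373) + (-5477 + (-1805)³ + 2192*(-1805)² + (2191/2)/(-1805) + (4377/2)*(-1805)) = √(-2158588) + (-5477 - 5880735125 + 2192*3258025 + (2191/2)*(-1/1805) - 7900485/2) = 2*I*√539647 + (-5477 - 5880735125 + 7141590800 - 2191/3610 - 7900485/2) = 2*I*√539647 + 2268704418582/1805 = 2268704418582/1805 + 2*I*√539647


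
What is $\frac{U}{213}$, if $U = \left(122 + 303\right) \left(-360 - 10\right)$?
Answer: $- \frac{157250}{213} \approx -738.26$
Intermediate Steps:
$U = -157250$ ($U = 425 \left(-370\right) = -157250$)
$\frac{U}{213} = - \frac{157250}{213}$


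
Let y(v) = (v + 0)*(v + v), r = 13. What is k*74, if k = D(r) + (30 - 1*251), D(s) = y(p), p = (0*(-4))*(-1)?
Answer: -16354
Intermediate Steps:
p = 0 (p = 0*(-1) = 0)
y(v) = 2*v**2 (y(v) = v*(2*v) = 2*v**2)
D(s) = 0 (D(s) = 2*0**2 = 2*0 = 0)
k = -221 (k = 0 + (30 - 1*251) = 0 + (30 - 251) = 0 - 221 = -221)
k*74 = -221*74 = -16354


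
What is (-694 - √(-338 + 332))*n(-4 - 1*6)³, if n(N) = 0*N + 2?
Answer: -5552 - 8*I*√6 ≈ -5552.0 - 19.596*I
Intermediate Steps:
n(N) = 2 (n(N) = 0 + 2 = 2)
(-694 - √(-338 + 332))*n(-4 - 1*6)³ = (-694 - √(-338 + 332))*2³ = (-694 - √(-6))*8 = (-694 - I*√6)*8 = -5552 - 8*I*√6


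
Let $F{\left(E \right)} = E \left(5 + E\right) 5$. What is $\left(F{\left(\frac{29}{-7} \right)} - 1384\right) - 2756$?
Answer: $- \frac{203730}{49} \approx -4157.8$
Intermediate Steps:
$F{\left(E \right)} = 5 E \left(5 + E\right)$
$\left(F{\left(\frac{29}{-7} \right)} - 1384\right) - 2756 = \left(5 \frac{29}{-7} \left(5 + \frac{29}{-7}\right) - 1384\right) - 2756 = \left(5 \cdot 29 \left(- \frac{1}{7}\right) \left(5 + 29 \left(- \frac{1}{7}\right)\right) - 1384\right) - 2756 = \left(5 \left(- \frac{29}{7}\right) \left(5 - \frac{29}{7}\right) - 1384\right) - 2756 = \left(5 \left(- \frac{29}{7}\right) \frac{6}{7} - 1384\right) - 2756 = \left(- \frac{870}{49} - 1384\right) - 2756 = - \frac{68686}{49} - 2756 = - \frac{203730}{49}$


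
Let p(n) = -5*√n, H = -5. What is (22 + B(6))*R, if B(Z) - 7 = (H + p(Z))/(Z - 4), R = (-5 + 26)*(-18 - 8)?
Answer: -14469 + 1365*√6 ≈ -11125.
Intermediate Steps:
R = -546 (R = 21*(-26) = -546)
B(Z) = 7 + (-5 - 5*√Z)/(-4 + Z) (B(Z) = 7 + (-5 - 5*√Z)/(Z - 4) = 7 + (-5 - 5*√Z)/(-4 + Z))
(22 + B(6))*R = (22 + (-33 - 5*√6 + 7*6)/(-4 + 6))*(-546) = (22 + (-33 - 5*√6 + 42)/2)*(-546) = (22 + (9 - 5*√6)/2)*(-546) = (22 + (9/2 - 5*√6/2))*(-546) = (53/2 - 5*√6/2)*(-546) = -14469 + 1365*√6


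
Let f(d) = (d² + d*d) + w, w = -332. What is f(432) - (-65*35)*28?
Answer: 436616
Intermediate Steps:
f(d) = -332 + 2*d² (f(d) = (d² + d*d) - 332 = (d² + d²) - 332 = 2*d² - 332 = -332 + 2*d²)
f(432) - (-65*35)*28 = (-332 + 2*432²) - (-65*35)*28 = (-332 + 2*186624) - (-2275)*28 = (-332 + 373248) - 1*(-63700) = 372916 + 63700 = 436616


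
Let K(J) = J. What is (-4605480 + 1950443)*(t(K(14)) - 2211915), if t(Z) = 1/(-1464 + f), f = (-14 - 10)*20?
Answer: 11416560229077157/1944 ≈ 5.8727e+12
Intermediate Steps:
f = -480 (f = -24*20 = -480)
t(Z) = -1/1944 (t(Z) = 1/(-1464 - 480) = 1/(-1944) = -1/1944)
(-4605480 + 1950443)*(t(K(14)) - 2211915) = (-4605480 + 1950443)*(-1/1944 - 2211915) = -2655037*(-4299962761/1944) = 11416560229077157/1944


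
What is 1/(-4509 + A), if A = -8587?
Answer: -1/13096 ≈ -7.6359e-5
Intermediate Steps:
1/(-4509 + A) = 1/(-4509 - 8587) = 1/(-13096) = -1/13096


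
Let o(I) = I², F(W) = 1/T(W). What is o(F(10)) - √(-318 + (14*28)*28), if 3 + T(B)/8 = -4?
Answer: 1/3136 - 73*√2 ≈ -103.24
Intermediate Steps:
T(B) = -56 (T(B) = -24 + 8*(-4) = -24 - 32 = -56)
F(W) = -1/56 (F(W) = 1/(-56) = -1/56)
o(F(10)) - √(-318 + (14*28)*28) = (-1/56)² - √(-318 + (14*28)*28) = 1/3136 - √(-318 + 392*28) = 1/3136 - √(-318 + 10976) = 1/3136 - √10658 = 1/3136 - 73*√2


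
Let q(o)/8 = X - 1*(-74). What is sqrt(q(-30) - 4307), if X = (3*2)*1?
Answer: I*sqrt(3667) ≈ 60.556*I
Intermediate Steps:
X = 6 (X = 6*1 = 6)
q(o) = 640 (q(o) = 8*(6 - 1*(-74)) = 8*(6 + 74) = 8*80 = 640)
sqrt(q(-30) - 4307) = sqrt(640 - 4307) = sqrt(-3667) = I*sqrt(3667)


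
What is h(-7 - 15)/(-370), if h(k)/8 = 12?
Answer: -48/185 ≈ -0.25946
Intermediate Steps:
h(k) = 96 (h(k) = 8*12 = 96)
h(-7 - 15)/(-370) = 96/(-370) = 96*(-1/370) = -48/185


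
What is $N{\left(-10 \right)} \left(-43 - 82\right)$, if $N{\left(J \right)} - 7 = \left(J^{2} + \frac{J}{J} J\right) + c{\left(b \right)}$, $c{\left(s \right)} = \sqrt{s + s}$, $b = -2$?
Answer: $-12125 - 250 i \approx -12125.0 - 250.0 i$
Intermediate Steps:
$c{\left(s \right)} = \sqrt{2} \sqrt{s}$ ($c{\left(s \right)} = \sqrt{2 s} = \sqrt{2} \sqrt{s}$)
$N{\left(J \right)} = 7 + J + J^{2} + 2 i$ ($N{\left(J \right)} = 7 + \left(\left(J^{2} + \frac{J}{J} J\right) + \sqrt{2} \sqrt{-2}\right) = 7 + \left(\left(J^{2} + 1 J\right) + \sqrt{2} i \sqrt{2}\right) = 7 + \left(\left(J^{2} + J\right) + 2 i\right) = 7 + \left(\left(J + J^{2}\right) + 2 i\right) = 7 + \left(J + J^{2} + 2 i\right) = 7 + J + J^{2} + 2 i$)
$N{\left(-10 \right)} \left(-43 - 82\right) = \left(7 - 10 + \left(-10\right)^{2} + 2 i\right) \left(-43 - 82\right) = \left(7 - 10 + 100 + 2 i\right) \left(-125\right) = \left(97 + 2 i\right) \left(-125\right) = -12125 - 250 i$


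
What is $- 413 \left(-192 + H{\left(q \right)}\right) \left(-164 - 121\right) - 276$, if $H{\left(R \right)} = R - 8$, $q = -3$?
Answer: $-23894391$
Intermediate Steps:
$H{\left(R \right)} = -8 + R$ ($H{\left(R \right)} = R - 8 = -8 + R$)
$- 413 \left(-192 + H{\left(q \right)}\right) \left(-164 - 121\right) - 276 = - 413 \left(-192 - 11\right) \left(-164 - 121\right) - 276 = - 413 \left(-192 - 11\right) \left(-285\right) - 276 = - 413 \left(\left(-203\right) \left(-285\right)\right) - 276 = \left(-413\right) 57855 - 276 = -23894115 - 276 = -23894391$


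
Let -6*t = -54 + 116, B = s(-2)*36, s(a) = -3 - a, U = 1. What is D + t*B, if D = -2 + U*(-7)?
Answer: 363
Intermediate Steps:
D = -9 (D = -2 + 1*(-7) = -2 - 7 = -9)
B = -36 (B = (-3 - 1*(-2))*36 = (-3 + 2)*36 = -1*36 = -36)
t = -31/3 (t = -(-54 + 116)/6 = -1/6*62 = -31/3 ≈ -10.333)
D + t*B = -9 - 31/3*(-36) = -9 + 372 = 363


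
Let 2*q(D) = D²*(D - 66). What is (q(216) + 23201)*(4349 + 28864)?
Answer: 116989504413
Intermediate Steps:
q(D) = D²*(-66 + D)/2 (q(D) = (D²*(D - 66))/2 = (D²*(-66 + D))/2 = D²*(-66 + D)/2)
(q(216) + 23201)*(4349 + 28864) = ((½)*216²*(-66 + 216) + 23201)*(4349 + 28864) = ((½)*46656*150 + 23201)*33213 = (3499200 + 23201)*33213 = 3522401*33213 = 116989504413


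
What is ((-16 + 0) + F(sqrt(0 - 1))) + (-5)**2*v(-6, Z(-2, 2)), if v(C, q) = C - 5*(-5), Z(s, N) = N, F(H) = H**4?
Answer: 460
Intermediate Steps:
v(C, q) = 25 + C (v(C, q) = C + 25 = 25 + C)
((-16 + 0) + F(sqrt(0 - 1))) + (-5)**2*v(-6, Z(-2, 2)) = ((-16 + 0) + (sqrt(0 - 1))**4) + (-5)**2*(25 - 6) = (-16 + (sqrt(-1))**4) + 25*19 = (-16 + I**4) + 475 = (-16 + 1) + 475 = -15 + 475 = 460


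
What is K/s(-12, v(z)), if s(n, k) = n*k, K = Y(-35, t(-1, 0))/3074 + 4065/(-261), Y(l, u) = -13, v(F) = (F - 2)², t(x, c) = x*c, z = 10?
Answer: 143669/7082496 ≈ 0.020285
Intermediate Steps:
t(x, c) = c*x
v(F) = (-2 + F)²
K = -143669/9222 (K = -13/3074 + 4065/(-261) = -13*1/3074 + 4065*(-1/261) = -13/3074 - 1355/87 = -143669/9222 ≈ -15.579)
s(n, k) = k*n
K/s(-12, v(z)) = -143669*(-1/(12*(-2 + 10)²))/9222 = -143669/(9222*(8²*(-12))) = -143669/(9222*(64*(-12))) = -143669/9222/(-768) = -143669/9222*(-1/768) = 143669/7082496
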